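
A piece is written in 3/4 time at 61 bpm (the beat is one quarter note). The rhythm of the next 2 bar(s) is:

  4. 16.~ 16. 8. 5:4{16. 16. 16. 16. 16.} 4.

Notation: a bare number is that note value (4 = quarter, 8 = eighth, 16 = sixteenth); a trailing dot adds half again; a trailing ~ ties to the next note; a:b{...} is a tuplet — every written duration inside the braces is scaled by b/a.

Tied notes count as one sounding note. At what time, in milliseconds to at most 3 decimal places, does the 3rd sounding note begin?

note 3 onset = 9/4b = 2213.115ms

1. 0.0ms @ 0 + 1475.41ms (3/2)
2. 1475.41ms @ 3/2 + 737.705ms (3/4)
3. 2213.115ms @ 9/4 + 737.705ms (3/4)
4. 2950.82ms @ 3 + 295.082ms (3/10)
5. 3245.902ms @ 33/10 + 295.082ms (3/10)
6. 3540.984ms @ 18/5 + 295.082ms (3/10)
7. 3836.066ms @ 39/10 + 295.082ms (3/10)
8. 4131.148ms @ 21/5 + 295.082ms (3/10)
9. 4426.23ms @ 9/2 + 1475.41ms (3/2)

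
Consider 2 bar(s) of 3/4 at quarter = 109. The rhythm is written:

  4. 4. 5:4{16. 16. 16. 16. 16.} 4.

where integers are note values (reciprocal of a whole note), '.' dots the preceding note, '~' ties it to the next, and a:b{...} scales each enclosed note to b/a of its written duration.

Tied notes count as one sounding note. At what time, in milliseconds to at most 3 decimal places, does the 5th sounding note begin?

1. 0.0ms @ 0 + 825.688ms (3/2)
2. 825.688ms @ 3/2 + 825.688ms (3/2)
3. 1651.376ms @ 3 + 165.138ms (3/10)
4. 1816.514ms @ 33/10 + 165.138ms (3/10)
5. 1981.651ms @ 18/5 + 165.138ms (3/10)
6. 2146.789ms @ 39/10 + 165.138ms (3/10)
7. 2311.927ms @ 21/5 + 165.138ms (3/10)
8. 2477.064ms @ 9/2 + 825.688ms (3/2)

note 5 onset = 18/5b = 1981.651ms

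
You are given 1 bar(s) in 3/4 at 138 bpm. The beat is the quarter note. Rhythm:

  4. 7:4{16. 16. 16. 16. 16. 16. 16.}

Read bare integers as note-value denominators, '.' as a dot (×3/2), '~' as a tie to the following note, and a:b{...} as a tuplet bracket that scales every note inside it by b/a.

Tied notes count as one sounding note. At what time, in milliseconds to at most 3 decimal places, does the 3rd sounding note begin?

note 3 onset = 12/7b = 745.342ms

1. 0.0ms @ 0 + 652.174ms (3/2)
2. 652.174ms @ 3/2 + 93.168ms (3/14)
3. 745.342ms @ 12/7 + 93.168ms (3/14)
4. 838.509ms @ 27/14 + 93.168ms (3/14)
5. 931.677ms @ 15/7 + 93.168ms (3/14)
6. 1024.845ms @ 33/14 + 93.168ms (3/14)
7. 1118.012ms @ 18/7 + 93.168ms (3/14)
8. 1211.18ms @ 39/14 + 93.168ms (3/14)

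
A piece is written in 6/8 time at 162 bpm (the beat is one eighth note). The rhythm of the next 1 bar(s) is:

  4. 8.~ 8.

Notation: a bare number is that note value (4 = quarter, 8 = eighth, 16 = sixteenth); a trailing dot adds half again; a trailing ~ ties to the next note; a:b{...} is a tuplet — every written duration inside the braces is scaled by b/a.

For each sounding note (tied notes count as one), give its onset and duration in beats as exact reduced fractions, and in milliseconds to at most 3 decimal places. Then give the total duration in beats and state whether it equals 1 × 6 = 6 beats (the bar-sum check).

1) 0.0ms=0b +1111.111ms=3b
2) 1111.111ms=3b +1111.111ms=3b
Σ=6b of 6 (162bpm 6/8) — PASS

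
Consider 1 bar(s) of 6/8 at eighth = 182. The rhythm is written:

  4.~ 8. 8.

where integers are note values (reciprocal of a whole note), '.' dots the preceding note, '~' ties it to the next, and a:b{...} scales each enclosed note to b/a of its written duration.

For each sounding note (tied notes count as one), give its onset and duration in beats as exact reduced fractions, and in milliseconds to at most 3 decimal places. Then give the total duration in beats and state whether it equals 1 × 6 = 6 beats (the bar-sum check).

1) 0.0ms=0b +1483.516ms=9/2b
2) 1483.516ms=9/2b +494.505ms=3/2b
Σ=6b of 6 (182bpm 6/8) — PASS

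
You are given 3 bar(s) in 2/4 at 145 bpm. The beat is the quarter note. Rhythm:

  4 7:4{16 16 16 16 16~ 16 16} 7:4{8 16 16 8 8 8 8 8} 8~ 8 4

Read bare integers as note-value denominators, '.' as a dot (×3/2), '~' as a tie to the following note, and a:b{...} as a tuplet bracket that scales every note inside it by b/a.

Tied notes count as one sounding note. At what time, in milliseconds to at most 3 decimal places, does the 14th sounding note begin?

1. 0.0ms @ 0 + 413.793ms (1)
2. 413.793ms @ 1 + 59.113ms (1/7)
3. 472.906ms @ 8/7 + 59.113ms (1/7)
4. 532.02ms @ 9/7 + 59.113ms (1/7)
5. 591.133ms @ 10/7 + 59.113ms (1/7)
6. 650.246ms @ 11/7 + 118.227ms (2/7)
7. 768.473ms @ 13/7 + 59.113ms (1/7)
8. 827.586ms @ 2 + 118.227ms (2/7)
9. 945.813ms @ 16/7 + 59.113ms (1/7)
10. 1004.926ms @ 17/7 + 59.113ms (1/7)
11. 1064.039ms @ 18/7 + 118.227ms (2/7)
12. 1182.266ms @ 20/7 + 118.227ms (2/7)
13. 1300.493ms @ 22/7 + 118.227ms (2/7)
14. 1418.719ms @ 24/7 + 118.227ms (2/7)
15. 1536.946ms @ 26/7 + 118.227ms (2/7)
16. 1655.172ms @ 4 + 413.793ms (1)
17. 2068.966ms @ 5 + 413.793ms (1)

note 14 onset = 24/7b = 1418.719ms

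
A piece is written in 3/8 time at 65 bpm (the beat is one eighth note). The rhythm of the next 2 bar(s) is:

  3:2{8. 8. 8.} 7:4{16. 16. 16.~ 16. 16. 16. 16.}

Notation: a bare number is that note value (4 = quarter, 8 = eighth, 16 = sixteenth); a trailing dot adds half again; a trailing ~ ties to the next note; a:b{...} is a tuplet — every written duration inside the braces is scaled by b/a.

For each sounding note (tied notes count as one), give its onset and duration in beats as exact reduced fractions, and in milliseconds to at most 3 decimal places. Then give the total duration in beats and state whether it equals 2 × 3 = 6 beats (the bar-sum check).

1) 0.0ms=0b +923.077ms=1b
2) 923.077ms=1b +923.077ms=1b
3) 1846.154ms=2b +923.077ms=1b
4) 2769.231ms=3b +395.604ms=3/7b
5) 3164.835ms=24/7b +395.604ms=3/7b
6) 3560.44ms=27/7b +791.209ms=6/7b
7) 4351.648ms=33/7b +395.604ms=3/7b
8) 4747.253ms=36/7b +395.604ms=3/7b
9) 5142.857ms=39/7b +395.604ms=3/7b
Σ=6b of 6 (65bpm 3/8) — PASS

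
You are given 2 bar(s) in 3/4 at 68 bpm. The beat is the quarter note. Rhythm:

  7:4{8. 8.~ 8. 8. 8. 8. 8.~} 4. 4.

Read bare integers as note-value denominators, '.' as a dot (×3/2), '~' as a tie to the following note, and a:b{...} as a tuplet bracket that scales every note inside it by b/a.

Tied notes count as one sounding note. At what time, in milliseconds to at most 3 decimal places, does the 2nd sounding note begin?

1. 0.0ms @ 0 + 378.151ms (3/7)
2. 378.151ms @ 3/7 + 756.303ms (6/7)
3. 1134.454ms @ 9/7 + 378.151ms (3/7)
4. 1512.605ms @ 12/7 + 378.151ms (3/7)
5. 1890.756ms @ 15/7 + 378.151ms (3/7)
6. 2268.908ms @ 18/7 + 1701.681ms (27/14)
7. 3970.588ms @ 9/2 + 1323.529ms (3/2)

note 2 onset = 3/7b = 378.151ms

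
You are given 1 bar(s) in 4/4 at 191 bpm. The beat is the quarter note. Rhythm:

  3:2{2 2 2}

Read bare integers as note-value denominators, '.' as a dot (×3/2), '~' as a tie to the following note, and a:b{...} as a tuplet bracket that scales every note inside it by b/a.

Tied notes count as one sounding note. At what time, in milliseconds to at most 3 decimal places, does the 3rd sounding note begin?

1. 0.0ms @ 0 + 418.848ms (4/3)
2. 418.848ms @ 4/3 + 418.848ms (4/3)
3. 837.696ms @ 8/3 + 418.848ms (4/3)

note 3 onset = 8/3b = 837.696ms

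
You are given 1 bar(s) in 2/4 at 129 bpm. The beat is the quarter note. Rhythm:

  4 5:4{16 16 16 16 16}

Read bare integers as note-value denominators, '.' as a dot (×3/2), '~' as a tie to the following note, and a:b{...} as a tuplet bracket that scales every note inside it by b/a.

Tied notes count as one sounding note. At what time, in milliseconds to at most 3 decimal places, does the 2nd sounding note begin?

1. 0.0ms @ 0 + 465.116ms (1)
2. 465.116ms @ 1 + 93.023ms (1/5)
3. 558.14ms @ 6/5 + 93.023ms (1/5)
4. 651.163ms @ 7/5 + 93.023ms (1/5)
5. 744.186ms @ 8/5 + 93.023ms (1/5)
6. 837.209ms @ 9/5 + 93.023ms (1/5)

note 2 onset = 1b = 465.116ms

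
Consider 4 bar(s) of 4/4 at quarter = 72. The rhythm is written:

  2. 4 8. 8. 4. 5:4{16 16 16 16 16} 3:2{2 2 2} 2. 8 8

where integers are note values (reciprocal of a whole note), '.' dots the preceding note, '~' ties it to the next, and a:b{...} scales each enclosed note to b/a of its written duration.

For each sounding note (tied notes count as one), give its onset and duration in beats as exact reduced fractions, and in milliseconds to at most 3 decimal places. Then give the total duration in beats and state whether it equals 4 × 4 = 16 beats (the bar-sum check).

1) 0.0ms=0b +2500.0ms=3b
2) 2500.0ms=3b +833.333ms=1b
3) 3333.333ms=4b +625.0ms=3/4b
4) 3958.333ms=19/4b +625.0ms=3/4b
5) 4583.333ms=11/2b +1250.0ms=3/2b
6) 5833.333ms=7b +166.667ms=1/5b
7) 6000.0ms=36/5b +166.667ms=1/5b
8) 6166.667ms=37/5b +166.667ms=1/5b
9) 6333.333ms=38/5b +166.667ms=1/5b
10) 6500.0ms=39/5b +166.667ms=1/5b
11) 6666.667ms=8b +1111.111ms=4/3b
12) 7777.778ms=28/3b +1111.111ms=4/3b
13) 8888.889ms=32/3b +1111.111ms=4/3b
14) 10000.0ms=12b +2500.0ms=3b
15) 12500.0ms=15b +416.667ms=1/2b
16) 12916.667ms=31/2b +416.667ms=1/2b
Σ=16b of 16 (72bpm 4/4) — PASS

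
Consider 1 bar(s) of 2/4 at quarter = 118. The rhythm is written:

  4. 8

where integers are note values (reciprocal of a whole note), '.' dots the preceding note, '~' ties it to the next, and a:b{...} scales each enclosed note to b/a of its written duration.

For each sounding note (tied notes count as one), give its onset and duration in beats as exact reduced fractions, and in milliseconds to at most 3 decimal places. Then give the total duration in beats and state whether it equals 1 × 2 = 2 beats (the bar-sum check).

1) 0.0ms=0b +762.712ms=3/2b
2) 762.712ms=3/2b +254.237ms=1/2b
Σ=2b of 2 (118bpm 2/4) — PASS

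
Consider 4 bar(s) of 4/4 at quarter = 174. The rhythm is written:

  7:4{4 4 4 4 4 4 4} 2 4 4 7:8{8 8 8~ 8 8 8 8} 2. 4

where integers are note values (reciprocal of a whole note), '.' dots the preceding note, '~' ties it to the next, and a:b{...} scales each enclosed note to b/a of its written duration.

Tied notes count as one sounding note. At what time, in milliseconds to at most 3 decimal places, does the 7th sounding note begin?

1. 0.0ms @ 0 + 197.044ms (4/7)
2. 197.044ms @ 4/7 + 197.044ms (4/7)
3. 394.089ms @ 8/7 + 197.044ms (4/7)
4. 591.133ms @ 12/7 + 197.044ms (4/7)
5. 788.177ms @ 16/7 + 197.044ms (4/7)
6. 985.222ms @ 20/7 + 197.044ms (4/7)
7. 1182.266ms @ 24/7 + 197.044ms (4/7)
8. 1379.31ms @ 4 + 689.655ms (2)
9. 2068.966ms @ 6 + 344.828ms (1)
10. 2413.793ms @ 7 + 344.828ms (1)
11. 2758.621ms @ 8 + 197.044ms (4/7)
12. 2955.665ms @ 60/7 + 197.044ms (4/7)
13. 3152.709ms @ 64/7 + 394.089ms (8/7)
14. 3546.798ms @ 72/7 + 197.044ms (4/7)
15. 3743.842ms @ 76/7 + 197.044ms (4/7)
16. 3940.887ms @ 80/7 + 197.044ms (4/7)
17. 4137.931ms @ 12 + 1034.483ms (3)
18. 5172.414ms @ 15 + 344.828ms (1)

note 7 onset = 24/7b = 1182.266ms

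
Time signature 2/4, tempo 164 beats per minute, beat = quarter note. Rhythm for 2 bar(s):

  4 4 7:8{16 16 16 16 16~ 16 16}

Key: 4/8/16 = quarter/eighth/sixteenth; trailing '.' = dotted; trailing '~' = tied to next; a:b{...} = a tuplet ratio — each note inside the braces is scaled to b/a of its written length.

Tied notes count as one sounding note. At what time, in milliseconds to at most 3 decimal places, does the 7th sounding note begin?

1. 0.0ms @ 0 + 365.854ms (1)
2. 365.854ms @ 1 + 365.854ms (1)
3. 731.707ms @ 2 + 104.53ms (2/7)
4. 836.237ms @ 16/7 + 104.53ms (2/7)
5. 940.767ms @ 18/7 + 104.53ms (2/7)
6. 1045.296ms @ 20/7 + 104.53ms (2/7)
7. 1149.826ms @ 22/7 + 209.059ms (4/7)
8. 1358.885ms @ 26/7 + 104.53ms (2/7)

note 7 onset = 22/7b = 1149.826ms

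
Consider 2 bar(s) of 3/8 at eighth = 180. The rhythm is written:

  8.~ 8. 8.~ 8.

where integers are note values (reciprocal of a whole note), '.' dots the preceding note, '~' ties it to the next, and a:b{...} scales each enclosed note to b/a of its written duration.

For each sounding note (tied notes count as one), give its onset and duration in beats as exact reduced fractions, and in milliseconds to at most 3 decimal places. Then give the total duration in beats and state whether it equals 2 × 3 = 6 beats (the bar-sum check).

1) 0.0ms=0b +1000.0ms=3b
2) 1000.0ms=3b +1000.0ms=3b
Σ=6b of 6 (180bpm 3/8) — PASS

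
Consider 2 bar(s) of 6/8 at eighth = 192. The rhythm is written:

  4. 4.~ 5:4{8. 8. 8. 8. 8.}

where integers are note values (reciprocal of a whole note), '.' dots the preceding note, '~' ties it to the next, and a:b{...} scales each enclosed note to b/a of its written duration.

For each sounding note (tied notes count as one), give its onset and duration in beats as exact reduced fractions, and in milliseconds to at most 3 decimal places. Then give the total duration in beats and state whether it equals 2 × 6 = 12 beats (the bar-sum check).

1) 0.0ms=0b +937.5ms=3b
2) 937.5ms=3b +1312.5ms=21/5b
3) 2250.0ms=36/5b +375.0ms=6/5b
4) 2625.0ms=42/5b +375.0ms=6/5b
5) 3000.0ms=48/5b +375.0ms=6/5b
6) 3375.0ms=54/5b +375.0ms=6/5b
Σ=12b of 12 (192bpm 6/8) — PASS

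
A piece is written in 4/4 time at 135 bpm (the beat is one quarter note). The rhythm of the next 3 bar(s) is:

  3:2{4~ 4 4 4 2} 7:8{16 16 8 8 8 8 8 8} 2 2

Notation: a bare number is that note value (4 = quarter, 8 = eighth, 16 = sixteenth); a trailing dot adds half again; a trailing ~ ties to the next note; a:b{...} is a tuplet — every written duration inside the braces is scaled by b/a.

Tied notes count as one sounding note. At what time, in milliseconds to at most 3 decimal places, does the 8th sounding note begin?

note 8 onset = 36/7b = 2285.714ms

1. 0.0ms @ 0 + 592.593ms (4/3)
2. 592.593ms @ 4/3 + 296.296ms (2/3)
3. 888.889ms @ 2 + 296.296ms (2/3)
4. 1185.185ms @ 8/3 + 592.593ms (4/3)
5. 1777.778ms @ 4 + 126.984ms (2/7)
6. 1904.762ms @ 30/7 + 126.984ms (2/7)
7. 2031.746ms @ 32/7 + 253.968ms (4/7)
8. 2285.714ms @ 36/7 + 253.968ms (4/7)
9. 2539.683ms @ 40/7 + 253.968ms (4/7)
10. 2793.651ms @ 44/7 + 253.968ms (4/7)
11. 3047.619ms @ 48/7 + 253.968ms (4/7)
12. 3301.587ms @ 52/7 + 253.968ms (4/7)
13. 3555.556ms @ 8 + 888.889ms (2)
14. 4444.444ms @ 10 + 888.889ms (2)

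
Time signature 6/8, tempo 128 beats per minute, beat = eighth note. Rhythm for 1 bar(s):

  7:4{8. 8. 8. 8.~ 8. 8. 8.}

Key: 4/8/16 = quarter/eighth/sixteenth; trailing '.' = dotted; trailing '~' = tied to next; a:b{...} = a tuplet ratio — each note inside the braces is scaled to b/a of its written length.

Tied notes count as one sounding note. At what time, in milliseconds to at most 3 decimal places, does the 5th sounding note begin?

1. 0.0ms @ 0 + 401.786ms (6/7)
2. 401.786ms @ 6/7 + 401.786ms (6/7)
3. 803.571ms @ 12/7 + 401.786ms (6/7)
4. 1205.357ms @ 18/7 + 803.571ms (12/7)
5. 2008.929ms @ 30/7 + 401.786ms (6/7)
6. 2410.714ms @ 36/7 + 401.786ms (6/7)

note 5 onset = 30/7b = 2008.929ms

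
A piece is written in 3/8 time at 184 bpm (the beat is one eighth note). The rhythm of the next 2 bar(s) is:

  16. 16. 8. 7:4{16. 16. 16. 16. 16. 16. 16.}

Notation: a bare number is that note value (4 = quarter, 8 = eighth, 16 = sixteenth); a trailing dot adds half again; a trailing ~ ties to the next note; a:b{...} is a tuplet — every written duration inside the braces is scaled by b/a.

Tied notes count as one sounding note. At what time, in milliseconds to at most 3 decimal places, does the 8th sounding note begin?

1. 0.0ms @ 0 + 244.565ms (3/4)
2. 244.565ms @ 3/4 + 244.565ms (3/4)
3. 489.13ms @ 3/2 + 489.13ms (3/2)
4. 978.261ms @ 3 + 139.752ms (3/7)
5. 1118.012ms @ 24/7 + 139.752ms (3/7)
6. 1257.764ms @ 27/7 + 139.752ms (3/7)
7. 1397.516ms @ 30/7 + 139.752ms (3/7)
8. 1537.267ms @ 33/7 + 139.752ms (3/7)
9. 1677.019ms @ 36/7 + 139.752ms (3/7)
10. 1816.77ms @ 39/7 + 139.752ms (3/7)

note 8 onset = 33/7b = 1537.267ms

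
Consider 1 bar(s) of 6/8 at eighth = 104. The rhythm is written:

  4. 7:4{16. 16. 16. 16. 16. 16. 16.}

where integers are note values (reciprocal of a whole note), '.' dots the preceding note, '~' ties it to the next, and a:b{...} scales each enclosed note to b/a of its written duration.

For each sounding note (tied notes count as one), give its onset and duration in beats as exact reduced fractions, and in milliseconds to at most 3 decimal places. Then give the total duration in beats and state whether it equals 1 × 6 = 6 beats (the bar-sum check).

1) 0.0ms=0b +1730.769ms=3b
2) 1730.769ms=3b +247.253ms=3/7b
3) 1978.022ms=24/7b +247.253ms=3/7b
4) 2225.275ms=27/7b +247.253ms=3/7b
5) 2472.527ms=30/7b +247.253ms=3/7b
6) 2719.78ms=33/7b +247.253ms=3/7b
7) 2967.033ms=36/7b +247.253ms=3/7b
8) 3214.286ms=39/7b +247.253ms=3/7b
Σ=6b of 6 (104bpm 6/8) — PASS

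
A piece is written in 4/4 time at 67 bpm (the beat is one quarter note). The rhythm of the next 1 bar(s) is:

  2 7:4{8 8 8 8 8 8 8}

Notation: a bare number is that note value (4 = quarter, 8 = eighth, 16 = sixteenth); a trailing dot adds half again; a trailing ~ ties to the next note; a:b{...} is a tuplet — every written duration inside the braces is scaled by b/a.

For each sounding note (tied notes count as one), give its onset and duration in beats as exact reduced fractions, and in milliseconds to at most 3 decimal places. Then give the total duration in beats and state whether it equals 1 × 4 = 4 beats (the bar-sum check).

1) 0.0ms=0b +1791.045ms=2b
2) 1791.045ms=2b +255.864ms=2/7b
3) 2046.908ms=16/7b +255.864ms=2/7b
4) 2302.772ms=18/7b +255.864ms=2/7b
5) 2558.635ms=20/7b +255.864ms=2/7b
6) 2814.499ms=22/7b +255.864ms=2/7b
7) 3070.362ms=24/7b +255.864ms=2/7b
8) 3326.226ms=26/7b +255.864ms=2/7b
Σ=4b of 4 (67bpm 4/4) — PASS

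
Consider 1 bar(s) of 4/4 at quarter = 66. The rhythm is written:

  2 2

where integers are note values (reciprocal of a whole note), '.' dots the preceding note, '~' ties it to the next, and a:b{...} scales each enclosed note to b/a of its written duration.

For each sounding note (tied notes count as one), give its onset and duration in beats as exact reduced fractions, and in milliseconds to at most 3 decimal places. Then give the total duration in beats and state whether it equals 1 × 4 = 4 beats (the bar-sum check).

1) 0.0ms=0b +1818.182ms=2b
2) 1818.182ms=2b +1818.182ms=2b
Σ=4b of 4 (66bpm 4/4) — PASS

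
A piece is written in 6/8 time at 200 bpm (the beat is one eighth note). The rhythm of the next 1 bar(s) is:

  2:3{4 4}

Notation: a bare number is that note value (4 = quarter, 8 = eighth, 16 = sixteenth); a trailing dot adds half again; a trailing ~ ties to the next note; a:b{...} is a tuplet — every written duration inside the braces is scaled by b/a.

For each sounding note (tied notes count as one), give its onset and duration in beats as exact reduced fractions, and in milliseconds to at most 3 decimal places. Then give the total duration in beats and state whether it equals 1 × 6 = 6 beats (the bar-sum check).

1) 0.0ms=0b +900.0ms=3b
2) 900.0ms=3b +900.0ms=3b
Σ=6b of 6 (200bpm 6/8) — PASS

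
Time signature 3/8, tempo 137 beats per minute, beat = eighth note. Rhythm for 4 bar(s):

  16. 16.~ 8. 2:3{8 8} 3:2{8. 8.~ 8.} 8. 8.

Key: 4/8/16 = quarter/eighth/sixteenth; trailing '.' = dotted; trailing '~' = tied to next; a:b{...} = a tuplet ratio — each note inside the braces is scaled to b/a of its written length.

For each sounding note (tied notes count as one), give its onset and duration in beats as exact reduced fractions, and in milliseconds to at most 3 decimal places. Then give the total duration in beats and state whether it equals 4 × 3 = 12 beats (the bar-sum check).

1) 0.0ms=0b +328.467ms=3/4b
2) 328.467ms=3/4b +985.401ms=9/4b
3) 1313.869ms=3b +656.934ms=3/2b
4) 1970.803ms=9/2b +656.934ms=3/2b
5) 2627.737ms=6b +437.956ms=1b
6) 3065.693ms=7b +875.912ms=2b
7) 3941.606ms=9b +656.934ms=3/2b
8) 4598.54ms=21/2b +656.934ms=3/2b
Σ=12b of 12 (137bpm 3/8) — PASS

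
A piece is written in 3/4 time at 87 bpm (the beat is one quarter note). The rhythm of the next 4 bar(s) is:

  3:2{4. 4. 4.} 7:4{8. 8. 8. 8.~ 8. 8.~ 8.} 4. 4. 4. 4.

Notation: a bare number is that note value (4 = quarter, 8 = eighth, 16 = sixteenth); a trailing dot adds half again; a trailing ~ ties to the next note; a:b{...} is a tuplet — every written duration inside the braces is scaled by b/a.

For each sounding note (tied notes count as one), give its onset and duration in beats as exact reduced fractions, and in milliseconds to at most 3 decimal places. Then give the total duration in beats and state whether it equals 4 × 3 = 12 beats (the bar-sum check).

1) 0.0ms=0b +689.655ms=1b
2) 689.655ms=1b +689.655ms=1b
3) 1379.31ms=2b +689.655ms=1b
4) 2068.966ms=3b +295.567ms=3/7b
5) 2364.532ms=24/7b +295.567ms=3/7b
6) 2660.099ms=27/7b +295.567ms=3/7b
7) 2955.665ms=30/7b +591.133ms=6/7b
8) 3546.798ms=36/7b +591.133ms=6/7b
9) 4137.931ms=6b +1034.483ms=3/2b
10) 5172.414ms=15/2b +1034.483ms=3/2b
11) 6206.897ms=9b +1034.483ms=3/2b
12) 7241.379ms=21/2b +1034.483ms=3/2b
Σ=12b of 12 (87bpm 3/4) — PASS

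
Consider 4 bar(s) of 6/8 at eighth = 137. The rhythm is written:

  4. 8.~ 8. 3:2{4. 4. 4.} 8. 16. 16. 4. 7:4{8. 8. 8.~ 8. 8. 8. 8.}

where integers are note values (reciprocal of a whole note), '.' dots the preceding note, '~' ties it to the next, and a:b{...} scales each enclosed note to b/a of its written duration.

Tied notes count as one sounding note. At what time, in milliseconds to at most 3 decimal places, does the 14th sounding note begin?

note 14 onset = 156/7b = 9760.167ms

1. 0.0ms @ 0 + 1313.869ms (3)
2. 1313.869ms @ 3 + 1313.869ms (3)
3. 2627.737ms @ 6 + 875.912ms (2)
4. 3503.65ms @ 8 + 875.912ms (2)
5. 4379.562ms @ 10 + 875.912ms (2)
6. 5255.474ms @ 12 + 656.934ms (3/2)
7. 5912.409ms @ 27/2 + 328.467ms (3/4)
8. 6240.876ms @ 57/4 + 328.467ms (3/4)
9. 6569.343ms @ 15 + 1313.869ms (3)
10. 7883.212ms @ 18 + 375.391ms (6/7)
11. 8258.603ms @ 132/7 + 375.391ms (6/7)
12. 8633.994ms @ 138/7 + 750.782ms (12/7)
13. 9384.776ms @ 150/7 + 375.391ms (6/7)
14. 9760.167ms @ 156/7 + 375.391ms (6/7)
15. 10135.558ms @ 162/7 + 375.391ms (6/7)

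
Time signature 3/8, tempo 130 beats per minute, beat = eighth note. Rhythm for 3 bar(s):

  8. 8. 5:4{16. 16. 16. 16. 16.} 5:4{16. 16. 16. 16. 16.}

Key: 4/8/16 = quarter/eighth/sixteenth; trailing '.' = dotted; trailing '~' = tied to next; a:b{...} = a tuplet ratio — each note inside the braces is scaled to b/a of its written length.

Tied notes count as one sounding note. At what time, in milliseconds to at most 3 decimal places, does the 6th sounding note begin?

1. 0.0ms @ 0 + 692.308ms (3/2)
2. 692.308ms @ 3/2 + 692.308ms (3/2)
3. 1384.615ms @ 3 + 276.923ms (3/5)
4. 1661.538ms @ 18/5 + 276.923ms (3/5)
5. 1938.462ms @ 21/5 + 276.923ms (3/5)
6. 2215.385ms @ 24/5 + 276.923ms (3/5)
7. 2492.308ms @ 27/5 + 276.923ms (3/5)
8. 2769.231ms @ 6 + 276.923ms (3/5)
9. 3046.154ms @ 33/5 + 276.923ms (3/5)
10. 3323.077ms @ 36/5 + 276.923ms (3/5)
11. 3600.0ms @ 39/5 + 276.923ms (3/5)
12. 3876.923ms @ 42/5 + 276.923ms (3/5)

note 6 onset = 24/5b = 2215.385ms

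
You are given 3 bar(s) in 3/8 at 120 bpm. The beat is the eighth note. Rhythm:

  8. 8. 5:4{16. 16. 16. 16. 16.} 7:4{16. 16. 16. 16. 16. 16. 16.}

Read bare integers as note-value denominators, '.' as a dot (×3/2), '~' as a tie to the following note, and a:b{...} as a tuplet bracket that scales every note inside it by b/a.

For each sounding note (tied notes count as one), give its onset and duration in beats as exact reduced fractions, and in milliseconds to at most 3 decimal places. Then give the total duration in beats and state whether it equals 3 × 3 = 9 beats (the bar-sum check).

1) 0.0ms=0b +750.0ms=3/2b
2) 750.0ms=3/2b +750.0ms=3/2b
3) 1500.0ms=3b +300.0ms=3/5b
4) 1800.0ms=18/5b +300.0ms=3/5b
5) 2100.0ms=21/5b +300.0ms=3/5b
6) 2400.0ms=24/5b +300.0ms=3/5b
7) 2700.0ms=27/5b +300.0ms=3/5b
8) 3000.0ms=6b +214.286ms=3/7b
9) 3214.286ms=45/7b +214.286ms=3/7b
10) 3428.571ms=48/7b +214.286ms=3/7b
11) 3642.857ms=51/7b +214.286ms=3/7b
12) 3857.143ms=54/7b +214.286ms=3/7b
13) 4071.429ms=57/7b +214.286ms=3/7b
14) 4285.714ms=60/7b +214.286ms=3/7b
Σ=9b of 9 (120bpm 3/8) — PASS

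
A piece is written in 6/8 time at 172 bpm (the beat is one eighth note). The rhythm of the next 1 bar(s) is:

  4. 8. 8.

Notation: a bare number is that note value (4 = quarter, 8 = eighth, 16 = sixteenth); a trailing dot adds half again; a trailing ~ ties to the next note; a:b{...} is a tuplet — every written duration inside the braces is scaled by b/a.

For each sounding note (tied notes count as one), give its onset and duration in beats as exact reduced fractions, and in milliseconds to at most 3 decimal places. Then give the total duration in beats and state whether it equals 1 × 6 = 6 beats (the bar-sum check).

1) 0.0ms=0b +1046.512ms=3b
2) 1046.512ms=3b +523.256ms=3/2b
3) 1569.767ms=9/2b +523.256ms=3/2b
Σ=6b of 6 (172bpm 6/8) — PASS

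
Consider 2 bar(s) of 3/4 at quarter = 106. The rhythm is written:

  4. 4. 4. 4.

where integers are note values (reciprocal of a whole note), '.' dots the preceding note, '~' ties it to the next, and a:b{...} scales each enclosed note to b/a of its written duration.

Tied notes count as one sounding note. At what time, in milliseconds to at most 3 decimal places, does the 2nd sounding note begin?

1. 0.0ms @ 0 + 849.057ms (3/2)
2. 849.057ms @ 3/2 + 849.057ms (3/2)
3. 1698.113ms @ 3 + 849.057ms (3/2)
4. 2547.17ms @ 9/2 + 849.057ms (3/2)

note 2 onset = 3/2b = 849.057ms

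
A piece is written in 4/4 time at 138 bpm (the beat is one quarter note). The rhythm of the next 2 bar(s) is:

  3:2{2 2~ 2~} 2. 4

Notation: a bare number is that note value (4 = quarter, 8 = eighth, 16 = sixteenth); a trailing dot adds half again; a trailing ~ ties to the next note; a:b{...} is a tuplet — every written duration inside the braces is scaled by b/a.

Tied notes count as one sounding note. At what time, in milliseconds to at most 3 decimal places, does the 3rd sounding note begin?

1. 0.0ms @ 0 + 579.71ms (4/3)
2. 579.71ms @ 4/3 + 2463.768ms (17/3)
3. 3043.478ms @ 7 + 434.783ms (1)

note 3 onset = 7b = 3043.478ms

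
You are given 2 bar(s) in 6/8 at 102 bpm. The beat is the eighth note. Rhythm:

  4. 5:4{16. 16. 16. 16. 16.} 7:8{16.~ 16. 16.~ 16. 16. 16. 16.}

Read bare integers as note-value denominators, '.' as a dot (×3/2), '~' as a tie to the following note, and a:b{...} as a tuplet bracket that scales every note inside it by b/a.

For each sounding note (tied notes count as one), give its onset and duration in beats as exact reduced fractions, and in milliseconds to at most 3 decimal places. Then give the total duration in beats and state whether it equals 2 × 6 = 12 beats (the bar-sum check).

1) 0.0ms=0b +1764.706ms=3b
2) 1764.706ms=3b +352.941ms=3/5b
3) 2117.647ms=18/5b +352.941ms=3/5b
4) 2470.588ms=21/5b +352.941ms=3/5b
5) 2823.529ms=24/5b +352.941ms=3/5b
6) 3176.471ms=27/5b +352.941ms=3/5b
7) 3529.412ms=6b +1008.403ms=12/7b
8) 4537.815ms=54/7b +1008.403ms=12/7b
9) 5546.218ms=66/7b +504.202ms=6/7b
10) 6050.42ms=72/7b +504.202ms=6/7b
11) 6554.622ms=78/7b +504.202ms=6/7b
Σ=12b of 12 (102bpm 6/8) — PASS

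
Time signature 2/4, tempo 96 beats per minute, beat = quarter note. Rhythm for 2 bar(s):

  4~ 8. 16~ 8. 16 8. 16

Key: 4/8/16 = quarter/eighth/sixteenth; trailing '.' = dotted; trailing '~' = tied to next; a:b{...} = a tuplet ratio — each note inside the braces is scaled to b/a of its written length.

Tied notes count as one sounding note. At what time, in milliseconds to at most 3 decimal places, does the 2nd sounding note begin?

note 2 onset = 7/4b = 1093.75ms

1. 0.0ms @ 0 + 1093.75ms (7/4)
2. 1093.75ms @ 7/4 + 625.0ms (1)
3. 1718.75ms @ 11/4 + 156.25ms (1/4)
4. 1875.0ms @ 3 + 468.75ms (3/4)
5. 2343.75ms @ 15/4 + 156.25ms (1/4)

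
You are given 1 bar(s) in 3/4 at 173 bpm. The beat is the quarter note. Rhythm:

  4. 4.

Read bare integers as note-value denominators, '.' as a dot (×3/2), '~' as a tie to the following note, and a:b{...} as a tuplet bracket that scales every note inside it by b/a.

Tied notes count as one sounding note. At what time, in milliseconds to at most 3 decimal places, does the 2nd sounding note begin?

1. 0.0ms @ 0 + 520.231ms (3/2)
2. 520.231ms @ 3/2 + 520.231ms (3/2)

note 2 onset = 3/2b = 520.231ms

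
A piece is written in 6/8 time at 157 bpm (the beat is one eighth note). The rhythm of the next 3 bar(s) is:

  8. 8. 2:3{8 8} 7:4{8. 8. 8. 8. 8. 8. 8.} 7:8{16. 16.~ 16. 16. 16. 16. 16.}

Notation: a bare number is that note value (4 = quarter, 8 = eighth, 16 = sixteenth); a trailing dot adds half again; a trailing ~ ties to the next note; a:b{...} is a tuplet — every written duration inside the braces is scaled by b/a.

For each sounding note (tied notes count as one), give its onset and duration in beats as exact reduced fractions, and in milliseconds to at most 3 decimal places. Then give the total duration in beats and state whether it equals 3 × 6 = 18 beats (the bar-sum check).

1) 0.0ms=0b +573.248ms=3/2b
2) 573.248ms=3/2b +573.248ms=3/2b
3) 1146.497ms=3b +573.248ms=3/2b
4) 1719.745ms=9/2b +573.248ms=3/2b
5) 2292.994ms=6b +327.571ms=6/7b
6) 2620.564ms=48/7b +327.571ms=6/7b
7) 2948.135ms=54/7b +327.571ms=6/7b
8) 3275.705ms=60/7b +327.571ms=6/7b
9) 3603.276ms=66/7b +327.571ms=6/7b
10) 3930.846ms=72/7b +327.571ms=6/7b
11) 4258.417ms=78/7b +327.571ms=6/7b
12) 4585.987ms=12b +327.571ms=6/7b
13) 4913.558ms=90/7b +655.141ms=12/7b
14) 5568.699ms=102/7b +327.571ms=6/7b
15) 5896.269ms=108/7b +327.571ms=6/7b
16) 6223.84ms=114/7b +327.571ms=6/7b
17) 6551.41ms=120/7b +327.571ms=6/7b
Σ=18b of 18 (157bpm 6/8) — PASS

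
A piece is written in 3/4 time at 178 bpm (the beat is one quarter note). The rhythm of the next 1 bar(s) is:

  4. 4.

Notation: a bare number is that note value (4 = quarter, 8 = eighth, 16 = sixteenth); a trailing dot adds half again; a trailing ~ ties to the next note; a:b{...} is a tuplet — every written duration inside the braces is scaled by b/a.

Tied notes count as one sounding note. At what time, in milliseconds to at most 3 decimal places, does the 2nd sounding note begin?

1. 0.0ms @ 0 + 505.618ms (3/2)
2. 505.618ms @ 3/2 + 505.618ms (3/2)

note 2 onset = 3/2b = 505.618ms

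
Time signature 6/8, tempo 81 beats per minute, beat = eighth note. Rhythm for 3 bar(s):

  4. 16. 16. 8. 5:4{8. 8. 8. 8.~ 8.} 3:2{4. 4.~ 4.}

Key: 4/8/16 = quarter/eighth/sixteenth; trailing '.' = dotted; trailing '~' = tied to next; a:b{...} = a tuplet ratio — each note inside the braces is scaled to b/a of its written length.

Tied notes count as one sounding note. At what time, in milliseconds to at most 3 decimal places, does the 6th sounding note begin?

1. 0.0ms @ 0 + 2222.222ms (3)
2. 2222.222ms @ 3 + 555.556ms (3/4)
3. 2777.778ms @ 15/4 + 555.556ms (3/4)
4. 3333.333ms @ 9/2 + 1111.111ms (3/2)
5. 4444.444ms @ 6 + 888.889ms (6/5)
6. 5333.333ms @ 36/5 + 888.889ms (6/5)
7. 6222.222ms @ 42/5 + 888.889ms (6/5)
8. 7111.111ms @ 48/5 + 1777.778ms (12/5)
9. 8888.889ms @ 12 + 1481.481ms (2)
10. 10370.37ms @ 14 + 2962.963ms (4)

note 6 onset = 36/5b = 5333.333ms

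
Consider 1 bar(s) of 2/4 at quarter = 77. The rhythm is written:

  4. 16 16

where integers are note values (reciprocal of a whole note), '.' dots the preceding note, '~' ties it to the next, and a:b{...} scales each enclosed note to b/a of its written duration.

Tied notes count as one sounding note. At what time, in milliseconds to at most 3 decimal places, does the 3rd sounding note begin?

1. 0.0ms @ 0 + 1168.831ms (3/2)
2. 1168.831ms @ 3/2 + 194.805ms (1/4)
3. 1363.636ms @ 7/4 + 194.805ms (1/4)

note 3 onset = 7/4b = 1363.636ms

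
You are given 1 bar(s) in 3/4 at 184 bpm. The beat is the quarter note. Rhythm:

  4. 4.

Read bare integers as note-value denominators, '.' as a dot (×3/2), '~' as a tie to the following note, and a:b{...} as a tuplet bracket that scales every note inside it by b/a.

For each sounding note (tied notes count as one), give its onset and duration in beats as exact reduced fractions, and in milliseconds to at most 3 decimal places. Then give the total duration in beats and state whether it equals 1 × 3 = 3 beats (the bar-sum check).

1) 0.0ms=0b +489.13ms=3/2b
2) 489.13ms=3/2b +489.13ms=3/2b
Σ=3b of 3 (184bpm 3/4) — PASS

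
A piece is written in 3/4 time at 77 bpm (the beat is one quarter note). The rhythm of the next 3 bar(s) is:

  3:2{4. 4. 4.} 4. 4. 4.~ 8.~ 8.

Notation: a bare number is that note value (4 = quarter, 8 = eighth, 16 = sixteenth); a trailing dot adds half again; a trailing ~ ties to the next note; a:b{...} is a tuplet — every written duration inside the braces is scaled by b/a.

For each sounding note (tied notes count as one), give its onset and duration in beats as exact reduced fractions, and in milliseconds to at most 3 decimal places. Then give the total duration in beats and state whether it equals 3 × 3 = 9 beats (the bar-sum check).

1) 0.0ms=0b +779.221ms=1b
2) 779.221ms=1b +779.221ms=1b
3) 1558.442ms=2b +779.221ms=1b
4) 2337.662ms=3b +1168.831ms=3/2b
5) 3506.494ms=9/2b +1168.831ms=3/2b
6) 4675.325ms=6b +2337.662ms=3b
Σ=9b of 9 (77bpm 3/4) — PASS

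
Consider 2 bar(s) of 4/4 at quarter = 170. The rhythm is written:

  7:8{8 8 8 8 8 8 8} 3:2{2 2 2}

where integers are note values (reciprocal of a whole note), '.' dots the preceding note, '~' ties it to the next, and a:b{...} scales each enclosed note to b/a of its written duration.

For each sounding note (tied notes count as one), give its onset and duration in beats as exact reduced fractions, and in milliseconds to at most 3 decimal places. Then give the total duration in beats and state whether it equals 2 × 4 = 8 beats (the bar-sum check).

1) 0.0ms=0b +201.681ms=4/7b
2) 201.681ms=4/7b +201.681ms=4/7b
3) 403.361ms=8/7b +201.681ms=4/7b
4) 605.042ms=12/7b +201.681ms=4/7b
5) 806.723ms=16/7b +201.681ms=4/7b
6) 1008.403ms=20/7b +201.681ms=4/7b
7) 1210.084ms=24/7b +201.681ms=4/7b
8) 1411.765ms=4b +470.588ms=4/3b
9) 1882.353ms=16/3b +470.588ms=4/3b
10) 2352.941ms=20/3b +470.588ms=4/3b
Σ=8b of 8 (170bpm 4/4) — PASS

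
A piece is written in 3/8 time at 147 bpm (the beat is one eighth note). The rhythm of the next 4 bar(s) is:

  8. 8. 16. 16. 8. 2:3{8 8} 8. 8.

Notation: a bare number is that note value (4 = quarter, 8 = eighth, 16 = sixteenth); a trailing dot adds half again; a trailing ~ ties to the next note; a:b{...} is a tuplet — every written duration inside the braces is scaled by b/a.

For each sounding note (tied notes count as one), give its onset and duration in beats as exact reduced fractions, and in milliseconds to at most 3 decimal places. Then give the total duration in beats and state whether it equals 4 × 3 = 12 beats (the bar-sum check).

1) 0.0ms=0b +612.245ms=3/2b
2) 612.245ms=3/2b +612.245ms=3/2b
3) 1224.49ms=3b +306.122ms=3/4b
4) 1530.612ms=15/4b +306.122ms=3/4b
5) 1836.735ms=9/2b +612.245ms=3/2b
6) 2448.98ms=6b +612.245ms=3/2b
7) 3061.224ms=15/2b +612.245ms=3/2b
8) 3673.469ms=9b +612.245ms=3/2b
9) 4285.714ms=21/2b +612.245ms=3/2b
Σ=12b of 12 (147bpm 3/8) — PASS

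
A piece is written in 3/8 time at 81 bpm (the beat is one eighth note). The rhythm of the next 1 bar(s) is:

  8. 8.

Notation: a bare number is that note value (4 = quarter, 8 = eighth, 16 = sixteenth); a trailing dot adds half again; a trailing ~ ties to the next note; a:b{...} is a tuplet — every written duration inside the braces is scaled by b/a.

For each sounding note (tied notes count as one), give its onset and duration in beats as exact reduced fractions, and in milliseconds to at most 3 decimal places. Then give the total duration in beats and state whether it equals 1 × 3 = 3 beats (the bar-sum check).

1) 0.0ms=0b +1111.111ms=3/2b
2) 1111.111ms=3/2b +1111.111ms=3/2b
Σ=3b of 3 (81bpm 3/8) — PASS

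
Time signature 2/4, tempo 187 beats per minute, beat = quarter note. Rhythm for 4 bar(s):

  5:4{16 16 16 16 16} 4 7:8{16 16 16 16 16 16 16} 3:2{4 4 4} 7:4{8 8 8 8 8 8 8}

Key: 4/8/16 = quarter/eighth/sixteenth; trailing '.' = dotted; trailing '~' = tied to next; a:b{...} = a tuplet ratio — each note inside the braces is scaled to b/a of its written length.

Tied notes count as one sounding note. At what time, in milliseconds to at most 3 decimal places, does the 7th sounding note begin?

1. 0.0ms @ 0 + 64.171ms (1/5)
2. 64.171ms @ 1/5 + 64.171ms (1/5)
3. 128.342ms @ 2/5 + 64.171ms (1/5)
4. 192.513ms @ 3/5 + 64.171ms (1/5)
5. 256.684ms @ 4/5 + 64.171ms (1/5)
6. 320.856ms @ 1 + 320.856ms (1)
7. 641.711ms @ 2 + 91.673ms (2/7)
8. 733.384ms @ 16/7 + 91.673ms (2/7)
9. 825.057ms @ 18/7 + 91.673ms (2/7)
10. 916.73ms @ 20/7 + 91.673ms (2/7)
11. 1008.403ms @ 22/7 + 91.673ms (2/7)
12. 1100.076ms @ 24/7 + 91.673ms (2/7)
13. 1191.749ms @ 26/7 + 91.673ms (2/7)
14. 1283.422ms @ 4 + 213.904ms (2/3)
15. 1497.326ms @ 14/3 + 213.904ms (2/3)
16. 1711.23ms @ 16/3 + 213.904ms (2/3)
17. 1925.134ms @ 6 + 91.673ms (2/7)
18. 2016.807ms @ 44/7 + 91.673ms (2/7)
19. 2108.48ms @ 46/7 + 91.673ms (2/7)
20. 2200.153ms @ 48/7 + 91.673ms (2/7)
21. 2291.826ms @ 50/7 + 91.673ms (2/7)
22. 2383.499ms @ 52/7 + 91.673ms (2/7)
23. 2475.172ms @ 54/7 + 91.673ms (2/7)

note 7 onset = 2b = 641.711ms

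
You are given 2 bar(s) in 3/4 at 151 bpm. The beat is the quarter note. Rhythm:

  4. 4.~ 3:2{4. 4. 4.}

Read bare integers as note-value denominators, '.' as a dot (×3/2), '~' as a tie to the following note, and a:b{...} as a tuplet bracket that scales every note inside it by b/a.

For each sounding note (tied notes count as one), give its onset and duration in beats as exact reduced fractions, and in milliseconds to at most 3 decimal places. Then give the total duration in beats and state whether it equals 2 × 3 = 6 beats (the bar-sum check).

1) 0.0ms=0b +596.026ms=3/2b
2) 596.026ms=3/2b +993.377ms=5/2b
3) 1589.404ms=4b +397.351ms=1b
4) 1986.755ms=5b +397.351ms=1b
Σ=6b of 6 (151bpm 3/4) — PASS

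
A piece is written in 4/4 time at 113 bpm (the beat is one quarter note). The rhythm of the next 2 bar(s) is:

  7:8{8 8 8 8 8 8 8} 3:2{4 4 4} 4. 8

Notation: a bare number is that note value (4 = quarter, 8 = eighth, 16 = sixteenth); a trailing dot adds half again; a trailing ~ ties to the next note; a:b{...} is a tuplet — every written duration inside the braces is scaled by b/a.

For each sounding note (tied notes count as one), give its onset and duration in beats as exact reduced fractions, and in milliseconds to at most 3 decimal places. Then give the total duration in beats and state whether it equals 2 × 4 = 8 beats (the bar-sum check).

1) 0.0ms=0b +303.413ms=4/7b
2) 303.413ms=4/7b +303.413ms=4/7b
3) 606.827ms=8/7b +303.413ms=4/7b
4) 910.24ms=12/7b +303.413ms=4/7b
5) 1213.654ms=16/7b +303.413ms=4/7b
6) 1517.067ms=20/7b +303.413ms=4/7b
7) 1820.48ms=24/7b +303.413ms=4/7b
8) 2123.894ms=4b +353.982ms=2/3b
9) 2477.876ms=14/3b +353.982ms=2/3b
10) 2831.858ms=16/3b +353.982ms=2/3b
11) 3185.841ms=6b +796.46ms=3/2b
12) 3982.301ms=15/2b +265.487ms=1/2b
Σ=8b of 8 (113bpm 4/4) — PASS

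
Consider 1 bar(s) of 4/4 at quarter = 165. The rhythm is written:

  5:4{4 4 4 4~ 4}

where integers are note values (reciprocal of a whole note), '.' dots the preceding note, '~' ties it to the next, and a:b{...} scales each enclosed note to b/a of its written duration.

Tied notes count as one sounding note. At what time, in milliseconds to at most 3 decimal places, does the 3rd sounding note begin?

note 3 onset = 8/5b = 581.818ms

1. 0.0ms @ 0 + 290.909ms (4/5)
2. 290.909ms @ 4/5 + 290.909ms (4/5)
3. 581.818ms @ 8/5 + 290.909ms (4/5)
4. 872.727ms @ 12/5 + 581.818ms (8/5)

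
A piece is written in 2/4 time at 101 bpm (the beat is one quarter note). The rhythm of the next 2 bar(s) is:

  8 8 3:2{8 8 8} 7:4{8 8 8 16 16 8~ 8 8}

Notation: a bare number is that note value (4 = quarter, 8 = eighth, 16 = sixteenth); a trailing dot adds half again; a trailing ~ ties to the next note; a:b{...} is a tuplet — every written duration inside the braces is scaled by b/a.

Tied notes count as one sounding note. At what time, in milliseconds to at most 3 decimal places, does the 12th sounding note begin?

1. 0.0ms @ 0 + 297.03ms (1/2)
2. 297.03ms @ 1/2 + 297.03ms (1/2)
3. 594.059ms @ 1 + 198.02ms (1/3)
4. 792.079ms @ 4/3 + 198.02ms (1/3)
5. 990.099ms @ 5/3 + 198.02ms (1/3)
6. 1188.119ms @ 2 + 169.731ms (2/7)
7. 1357.85ms @ 16/7 + 169.731ms (2/7)
8. 1527.581ms @ 18/7 + 169.731ms (2/7)
9. 1697.313ms @ 20/7 + 84.866ms (1/7)
10. 1782.178ms @ 3 + 84.866ms (1/7)
11. 1867.044ms @ 22/7 + 339.463ms (4/7)
12. 2206.506ms @ 26/7 + 169.731ms (2/7)

note 12 onset = 26/7b = 2206.506ms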